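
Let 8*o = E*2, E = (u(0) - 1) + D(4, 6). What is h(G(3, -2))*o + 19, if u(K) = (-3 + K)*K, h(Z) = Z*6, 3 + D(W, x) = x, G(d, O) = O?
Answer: 13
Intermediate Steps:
D(W, x) = -3 + x
h(Z) = 6*Z
u(K) = K*(-3 + K)
E = 2 (E = (0*(-3 + 0) - 1) + (-3 + 6) = (0*(-3) - 1) + 3 = (0 - 1) + 3 = -1 + 3 = 2)
o = ½ (o = (2*2)/8 = (⅛)*4 = ½ ≈ 0.50000)
h(G(3, -2))*o + 19 = (6*(-2))*(½) + 19 = -12*½ + 19 = -6 + 19 = 13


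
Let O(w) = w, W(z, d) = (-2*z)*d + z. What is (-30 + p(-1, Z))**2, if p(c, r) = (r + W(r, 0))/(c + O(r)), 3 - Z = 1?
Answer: 676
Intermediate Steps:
W(z, d) = z - 2*d*z (W(z, d) = -2*d*z + z = z - 2*d*z)
Z = 2 (Z = 3 - 1*1 = 3 - 1 = 2)
p(c, r) = 2*r/(c + r) (p(c, r) = (r + r*(1 - 2*0))/(c + r) = (r + r*(1 + 0))/(c + r) = (r + r*1)/(c + r) = (r + r)/(c + r) = (2*r)/(c + r) = 2*r/(c + r))
(-30 + p(-1, Z))**2 = (-30 + 2*2/(-1 + 2))**2 = (-30 + 2*2/1)**2 = (-30 + 2*2*1)**2 = (-30 + 4)**2 = (-26)**2 = 676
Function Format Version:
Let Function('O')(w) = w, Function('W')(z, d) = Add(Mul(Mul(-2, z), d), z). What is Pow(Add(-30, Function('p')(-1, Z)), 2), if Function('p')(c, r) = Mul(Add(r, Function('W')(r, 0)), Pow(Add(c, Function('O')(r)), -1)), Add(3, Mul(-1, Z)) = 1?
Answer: 676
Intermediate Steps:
Function('W')(z, d) = Add(z, Mul(-2, d, z)) (Function('W')(z, d) = Add(Mul(-2, d, z), z) = Add(z, Mul(-2, d, z)))
Z = 2 (Z = Add(3, Mul(-1, 1)) = Add(3, -1) = 2)
Function('p')(c, r) = Mul(2, r, Pow(Add(c, r), -1)) (Function('p')(c, r) = Mul(Add(r, Mul(r, Add(1, Mul(-2, 0)))), Pow(Add(c, r), -1)) = Mul(Add(r, Mul(r, Add(1, 0))), Pow(Add(c, r), -1)) = Mul(Add(r, Mul(r, 1)), Pow(Add(c, r), -1)) = Mul(Add(r, r), Pow(Add(c, r), -1)) = Mul(Mul(2, r), Pow(Add(c, r), -1)) = Mul(2, r, Pow(Add(c, r), -1)))
Pow(Add(-30, Function('p')(-1, Z)), 2) = Pow(Add(-30, Mul(2, 2, Pow(Add(-1, 2), -1))), 2) = Pow(Add(-30, Mul(2, 2, Pow(1, -1))), 2) = Pow(Add(-30, Mul(2, 2, 1)), 2) = Pow(Add(-30, 4), 2) = Pow(-26, 2) = 676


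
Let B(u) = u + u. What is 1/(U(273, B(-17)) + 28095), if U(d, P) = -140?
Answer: 1/27955 ≈ 3.5772e-5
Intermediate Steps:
B(u) = 2*u
1/(U(273, B(-17)) + 28095) = 1/(-140 + 28095) = 1/27955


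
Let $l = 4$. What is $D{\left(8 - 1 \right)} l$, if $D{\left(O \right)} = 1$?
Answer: $4$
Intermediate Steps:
$D{\left(8 - 1 \right)} l = 1 \cdot 4 = 4$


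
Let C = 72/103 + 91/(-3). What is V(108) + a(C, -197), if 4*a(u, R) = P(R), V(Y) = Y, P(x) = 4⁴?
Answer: 172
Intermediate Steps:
P(x) = 256
C = -9157/309 (C = 72*(1/103) + 91*(-⅓) = 72/103 - 91/3 = -9157/309 ≈ -29.634)
a(u, R) = 64 (a(u, R) = (¼)*256 = 64)
V(108) + a(C, -197) = 108 + 64 = 172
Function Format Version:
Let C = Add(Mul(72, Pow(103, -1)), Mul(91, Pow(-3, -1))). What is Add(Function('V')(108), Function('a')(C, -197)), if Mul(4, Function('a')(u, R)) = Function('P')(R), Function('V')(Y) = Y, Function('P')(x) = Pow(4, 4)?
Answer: 172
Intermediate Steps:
Function('P')(x) = 256
C = Rational(-9157, 309) (C = Add(Mul(72, Rational(1, 103)), Mul(91, Rational(-1, 3))) = Add(Rational(72, 103), Rational(-91, 3)) = Rational(-9157, 309) ≈ -29.634)
Function('a')(u, R) = 64 (Function('a')(u, R) = Mul(Rational(1, 4), 256) = 64)
Add(Function('V')(108), Function('a')(C, -197)) = Add(108, 64) = 172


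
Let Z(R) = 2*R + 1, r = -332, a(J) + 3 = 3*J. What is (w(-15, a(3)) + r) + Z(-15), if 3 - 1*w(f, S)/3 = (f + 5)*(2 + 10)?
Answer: 8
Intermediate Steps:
a(J) = -3 + 3*J
w(f, S) = -171 - 36*f (w(f, S) = 9 - 3*(f + 5)*(2 + 10) = 9 - 3*(5 + f)*12 = 9 - 3*(60 + 12*f) = 9 + (-180 - 36*f) = -171 - 36*f)
Z(R) = 1 + 2*R
(w(-15, a(3)) + r) + Z(-15) = ((-171 - 36*(-15)) - 332) + (1 + 2*(-15)) = ((-171 + 540) - 332) + (1 - 30) = (369 - 332) - 29 = 37 - 29 = 8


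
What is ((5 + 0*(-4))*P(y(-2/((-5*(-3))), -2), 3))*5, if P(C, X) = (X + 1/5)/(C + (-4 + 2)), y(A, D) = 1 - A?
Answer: -1200/13 ≈ -92.308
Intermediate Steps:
P(C, X) = (⅕ + X)/(-2 + C) (P(C, X) = (X + ⅕)/(C - 2) = (⅕ + X)/(-2 + C))
((5 + 0*(-4))*P(y(-2/((-5*(-3))), -2), 3))*5 = ((5 + 0*(-4))*((⅕ + 3)/(-2 + (1 - (-2)/((-5*(-3)))))))*5 = ((5 + 0)*((16/5)/(-2 + (1 - (-2)/15))))*5 = (5*((16/5)/(-2 + (1 - (-2)/15))))*5 = (5*((16/5)/(-2 + (1 - 1*(-2/15)))))*5 = (5*((16/5)/(-2 + (1 + 2/15))))*5 = (5*((16/5)/(-2 + 17/15)))*5 = (5*((16/5)/(-13/15)))*5 = (5*(-15/13*16/5))*5 = (5*(-48/13))*5 = -240/13*5 = -1200/13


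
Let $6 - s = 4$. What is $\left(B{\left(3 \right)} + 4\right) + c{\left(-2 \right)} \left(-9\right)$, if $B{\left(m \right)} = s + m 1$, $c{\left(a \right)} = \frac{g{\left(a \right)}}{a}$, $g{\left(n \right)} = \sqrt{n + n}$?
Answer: $9 + 9 i \approx 9.0 + 9.0 i$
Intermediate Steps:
$s = 2$ ($s = 6 - 4 = 2$)
$g{\left(n \right)} = \sqrt{2} \sqrt{n}$ ($g{\left(n \right)} = \sqrt{2 n} = \sqrt{2} \sqrt{n}$)
$c{\left(a \right)} = \frac{\sqrt{2}}{\sqrt{a}}$ ($c{\left(a \right)} = \frac{\sqrt{2} \sqrt{a}}{a} = \frac{\sqrt{2}}{\sqrt{a}}$)
$B{\left(m \right)} = 2 + m$ ($B{\left(m \right)} = 2 + m 1 = 2 + m$)
$\left(B{\left(3 \right)} + 4\right) + c{\left(-2 \right)} \left(-9\right) = \left(\left(2 + 3\right) + 4\right) + \frac{\sqrt{2}}{i \sqrt{2}} \left(-9\right) = \left(5 + 4\right) + \sqrt{2} \left(- \frac{i \sqrt{2}}{2}\right) \left(-9\right) = 9 + - i \left(-9\right) = 9 + 9 i$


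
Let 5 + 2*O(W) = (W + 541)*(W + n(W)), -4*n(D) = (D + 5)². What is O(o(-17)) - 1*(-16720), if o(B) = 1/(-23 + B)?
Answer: 7698971721/512000 ≈ 15037.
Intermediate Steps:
n(D) = -(5 + D)²/4 (n(D) = -(D + 5)²/4 = -(5 + D)²/4)
O(W) = -5/2 + (541 + W)*(W - (5 + W)²/4)/2 (O(W) = -5/2 + ((W + 541)*(W - (5 + W)²/4))/2 = -5/2 + ((541 + W)*(W - (5 + W)²/4))/2 = -5/2 + (541 + W)*(W - (5 + W)²/4)/2)
O(o(-17)) - 1*(-16720) = (-13545/8 - 3271/(8*(-23 - 17)) - 547/(8*(-23 - 17)²) - 1/(8*(-23 - 17)³)) - 1*(-16720) = (-13545/8 - 3271/8/(-40) - 547*(1/(-40))²/8 - (1/(-40))³/8) + 16720 = (-13545/8 - 3271/8*(-1/40) - 547*(-1/40)²/8 - (-1/40)³/8) + 16720 = (-13545/8 + 3271/320 - 547/8*1/1600 - ⅛*(-1/64000)) + 16720 = (-13545/8 + 3271/320 - 547/12800 + 1/512000) + 16720 = -861668279/512000 + 16720 = 7698971721/512000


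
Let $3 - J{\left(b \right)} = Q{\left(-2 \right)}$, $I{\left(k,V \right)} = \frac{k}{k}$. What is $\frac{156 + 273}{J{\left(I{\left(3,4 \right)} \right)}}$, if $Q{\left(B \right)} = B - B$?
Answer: $143$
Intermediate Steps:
$I{\left(k,V \right)} = 1$
$Q{\left(B \right)} = 0$
$J{\left(b \right)} = 3$ ($J{\left(b \right)} = 3 - 0 = 3 + 0 = 3$)
$\frac{156 + 273}{J{\left(I{\left(3,4 \right)} \right)}} = \frac{156 + 273}{3} = 429 \cdot \frac{1}{3} = 143$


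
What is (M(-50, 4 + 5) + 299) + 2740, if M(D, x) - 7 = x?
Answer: 3055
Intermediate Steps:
M(D, x) = 7 + x
(M(-50, 4 + 5) + 299) + 2740 = ((7 + (4 + 5)) + 299) + 2740 = ((7 + 9) + 299) + 2740 = (16 + 299) + 2740 = 315 + 2740 = 3055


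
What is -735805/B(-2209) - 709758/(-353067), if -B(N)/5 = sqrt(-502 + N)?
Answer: 236586/117689 - 147161*I*sqrt(2711)/2711 ≈ 2.0103 - 2826.4*I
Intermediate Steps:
B(N) = -5*sqrt(-502 + N)
-735805/B(-2209) - 709758/(-353067) = -735805*(-1/(5*sqrt(-502 - 2209))) - 709758/(-353067) = -735805*I*sqrt(2711)/13555 - 709758*(-1/353067) = -735805*I*sqrt(2711)/13555 + 236586/117689 = -147161*I*sqrt(2711)/2711 + 236586/117689 = 236586/117689 - 147161*I*sqrt(2711)/2711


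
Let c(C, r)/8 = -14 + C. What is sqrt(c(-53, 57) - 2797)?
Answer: I*sqrt(3333) ≈ 57.732*I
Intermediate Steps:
c(C, r) = -112 + 8*C (c(C, r) = 8*(-14 + C) = -112 + 8*C)
sqrt(c(-53, 57) - 2797) = sqrt((-112 + 8*(-53)) - 2797) = sqrt((-112 - 424) - 2797) = sqrt(-536 - 2797) = sqrt(-3333) = I*sqrt(3333)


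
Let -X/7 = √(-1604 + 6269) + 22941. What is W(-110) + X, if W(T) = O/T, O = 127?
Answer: -17664697/110 - 7*√4665 ≈ -1.6107e+5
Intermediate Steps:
W(T) = 127/T
X = -160587 - 7*√4665 (X = -7*(√(-1604 + 6269) + 22941) = -7*(√4665 + 22941) = -7*(22941 + √4665) = -160587 - 7*√4665 ≈ -1.6107e+5)
W(-110) + X = 127/(-110) + (-160587 - 7*√4665) = 127*(-1/110) + (-160587 - 7*√4665) = -127/110 + (-160587 - 7*√4665) = -17664697/110 - 7*√4665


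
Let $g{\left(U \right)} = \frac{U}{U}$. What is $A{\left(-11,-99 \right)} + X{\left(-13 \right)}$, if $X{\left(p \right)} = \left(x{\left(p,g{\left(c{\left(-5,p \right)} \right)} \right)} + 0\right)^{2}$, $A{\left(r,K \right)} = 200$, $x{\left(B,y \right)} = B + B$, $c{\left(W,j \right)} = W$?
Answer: $876$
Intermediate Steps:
$g{\left(U \right)} = 1$
$x{\left(B,y \right)} = 2 B$
$X{\left(p \right)} = 4 p^{2}$ ($X{\left(p \right)} = \left(2 p + 0\right)^{2} = \left(2 p\right)^{2} = 4 p^{2}$)
$A{\left(-11,-99 \right)} + X{\left(-13 \right)} = 200 + 4 \left(-13\right)^{2} = 200 + 4 \cdot 169 = 200 + 676 = 876$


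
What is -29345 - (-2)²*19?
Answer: -29421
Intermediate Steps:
-29345 - (-2)²*19 = -29345 - 4*19 = -29345 - 1*76 = -29345 - 76 = -29421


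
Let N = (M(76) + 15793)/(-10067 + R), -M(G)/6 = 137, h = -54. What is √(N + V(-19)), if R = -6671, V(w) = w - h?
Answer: √9555037942/16738 ≈ 5.8400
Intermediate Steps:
V(w) = 54 + w (V(w) = w - 1*(-54) = w + 54 = 54 + w)
M(G) = -822 (M(G) = -6*137 = -822)
N = -14971/16738 (N = (-822 + 15793)/(-10067 - 6671) = 14971/(-16738) = 14971*(-1/16738) = -14971/16738 ≈ -0.89443)
√(N + V(-19)) = √(-14971/16738 + (54 - 19)) = √(-14971/16738 + 35) = √(570859/16738) = √9555037942/16738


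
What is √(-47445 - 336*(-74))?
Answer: 3*I*√2509 ≈ 150.27*I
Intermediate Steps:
√(-47445 - 336*(-74)) = √(-47445 + 24864) = √(-22581) = 3*I*√2509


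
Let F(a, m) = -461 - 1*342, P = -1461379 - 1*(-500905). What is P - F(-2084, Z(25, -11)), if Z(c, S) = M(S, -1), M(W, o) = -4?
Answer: -959671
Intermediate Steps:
Z(c, S) = -4
P = -960474 (P = -1461379 + 500905 = -960474)
F(a, m) = -803 (F(a, m) = -461 - 342 = -803)
P - F(-2084, Z(25, -11)) = -960474 - 1*(-803) = -960474 + 803 = -959671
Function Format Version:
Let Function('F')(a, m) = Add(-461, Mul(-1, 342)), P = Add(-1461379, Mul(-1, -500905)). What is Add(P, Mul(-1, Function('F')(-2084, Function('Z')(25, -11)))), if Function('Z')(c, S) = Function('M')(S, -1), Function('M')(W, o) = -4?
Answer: -959671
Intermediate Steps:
Function('Z')(c, S) = -4
P = -960474 (P = Add(-1461379, 500905) = -960474)
Function('F')(a, m) = -803 (Function('F')(a, m) = Add(-461, -342) = -803)
Add(P, Mul(-1, Function('F')(-2084, Function('Z')(25, -11)))) = Add(-960474, Mul(-1, -803)) = Add(-960474, 803) = -959671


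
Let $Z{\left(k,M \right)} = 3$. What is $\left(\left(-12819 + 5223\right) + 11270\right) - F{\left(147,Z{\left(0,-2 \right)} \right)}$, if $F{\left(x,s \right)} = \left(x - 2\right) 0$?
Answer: $3674$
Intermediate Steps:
$F{\left(x,s \right)} = 0$ ($F{\left(x,s \right)} = \left(-2 + x\right) 0 = 0$)
$\left(\left(-12819 + 5223\right) + 11270\right) - F{\left(147,Z{\left(0,-2 \right)} \right)} = \left(\left(-12819 + 5223\right) + 11270\right) - 0 = \left(-7596 + 11270\right) + 0 = 3674 + 0 = 3674$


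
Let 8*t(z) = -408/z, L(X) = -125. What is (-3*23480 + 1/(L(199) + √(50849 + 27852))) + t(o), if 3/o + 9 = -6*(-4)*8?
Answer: -4639302751/63076 + √78701/63076 ≈ -73551.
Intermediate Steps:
o = 1/61 (o = 3/(-9 - 6*(-4)*8) = 3/(-9 + 24*8) = 3/(-9 + 192) = 3/183 = 3*(1/183) = 1/61 ≈ 0.016393)
t(z) = -51/z (t(z) = (-408/z)/8 = -51/z)
(-3*23480 + 1/(L(199) + √(50849 + 27852))) + t(o) = (-3*23480 + 1/(-125 + √(50849 + 27852))) - 51/1/61 = (-70440 + 1/(-125 + √78701)) - 51*61 = (-70440 + 1/(-125 + √78701)) - 3111 = -73551 + 1/(-125 + √78701)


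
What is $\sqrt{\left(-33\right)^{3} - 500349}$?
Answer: $i \sqrt{536286} \approx 732.32 i$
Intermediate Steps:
$\sqrt{\left(-33\right)^{3} - 500349} = \sqrt{-35937 - 500349} = \sqrt{-536286} = i \sqrt{536286}$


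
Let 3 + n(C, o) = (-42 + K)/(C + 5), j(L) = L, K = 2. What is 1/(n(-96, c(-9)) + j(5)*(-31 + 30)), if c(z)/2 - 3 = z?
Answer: -91/688 ≈ -0.13227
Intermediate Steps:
c(z) = 6 + 2*z
n(C, o) = -3 - 40/(5 + C) (n(C, o) = -3 + (-42 + 2)/(C + 5) = -3 - 40/(5 + C))
1/(n(-96, c(-9)) + j(5)*(-31 + 30)) = 1/((-55 - 3*(-96))/(5 - 96) + 5*(-31 + 30)) = 1/((-55 + 288)/(-91) + 5*(-1)) = 1/(-1/91*233 - 5) = 1/(-233/91 - 5) = 1/(-688/91) = -91/688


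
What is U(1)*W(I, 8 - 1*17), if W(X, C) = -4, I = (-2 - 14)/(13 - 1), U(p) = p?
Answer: -4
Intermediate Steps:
I = -4/3 (I = -16/12 = -16*1/12 = -4/3 ≈ -1.3333)
U(1)*W(I, 8 - 1*17) = 1*(-4) = -4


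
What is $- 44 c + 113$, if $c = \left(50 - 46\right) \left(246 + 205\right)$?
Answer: $-79263$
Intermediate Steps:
$c = 1804$ ($c = 4 \cdot 451 = 1804$)
$- 44 c + 113 = \left(-44\right) 1804 + 113 = -79376 + 113 = -79263$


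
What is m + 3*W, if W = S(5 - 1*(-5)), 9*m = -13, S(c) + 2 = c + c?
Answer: 473/9 ≈ 52.556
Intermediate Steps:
S(c) = -2 + 2*c (S(c) = -2 + (c + c) = -2 + 2*c)
m = -13/9 (m = (⅑)*(-13) = -13/9 ≈ -1.4444)
W = 18 (W = -2 + 2*(5 - 1*(-5)) = -2 + 2*(5 + 5) = -2 + 2*10 = -2 + 20 = 18)
m + 3*W = -13/9 + 3*18 = -13/9 + 54 = 473/9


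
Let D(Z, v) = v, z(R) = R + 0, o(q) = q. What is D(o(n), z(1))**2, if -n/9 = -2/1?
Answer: 1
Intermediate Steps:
n = 18 (n = -(-18)/1 = -(-18) = -9*(-2) = 18)
z(R) = R
D(o(n), z(1))**2 = 1**2 = 1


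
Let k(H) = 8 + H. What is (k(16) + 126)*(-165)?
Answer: -24750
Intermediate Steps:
(k(16) + 126)*(-165) = ((8 + 16) + 126)*(-165) = (24 + 126)*(-165) = 150*(-165) = -24750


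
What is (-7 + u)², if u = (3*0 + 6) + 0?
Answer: 1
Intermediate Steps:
u = 6 (u = (0 + 6) + 0 = 6 + 0 = 6)
(-7 + u)² = (-7 + 6)² = (-1)² = 1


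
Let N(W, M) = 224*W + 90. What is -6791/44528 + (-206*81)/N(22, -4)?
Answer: -388535723/111720752 ≈ -3.4777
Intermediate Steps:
N(W, M) = 90 + 224*W
-6791/44528 + (-206*81)/N(22, -4) = -6791/44528 + (-206*81)/(90 + 224*22) = -6791*1/44528 - 16686/(90 + 4928) = -6791/44528 - 16686/5018 = -6791/44528 - 16686*1/5018 = -6791/44528 - 8343/2509 = -388535723/111720752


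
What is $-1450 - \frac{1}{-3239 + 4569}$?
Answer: $- \frac{1928501}{1330} \approx -1450.0$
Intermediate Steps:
$-1450 - \frac{1}{-3239 + 4569} = -1450 - \frac{1}{1330} = - \frac{1928501}{1330}$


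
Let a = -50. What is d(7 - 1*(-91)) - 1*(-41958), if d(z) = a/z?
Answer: 2055917/49 ≈ 41958.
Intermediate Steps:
d(z) = -50/z
d(7 - 1*(-91)) - 1*(-41958) = -50/(7 - 1*(-91)) - 1*(-41958) = -50/(7 + 91) + 41958 = -50/98 + 41958 = -50*1/98 + 41958 = -25/49 + 41958 = 2055917/49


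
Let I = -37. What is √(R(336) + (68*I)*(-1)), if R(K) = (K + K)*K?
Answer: 2*√57077 ≈ 477.82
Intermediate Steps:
R(K) = 2*K² (R(K) = (2*K)*K = 2*K²)
√(R(336) + (68*I)*(-1)) = √(2*336² + (68*(-37))*(-1)) = √(2*112896 - 2516*(-1)) = √(225792 + 2516) = √228308 = 2*√57077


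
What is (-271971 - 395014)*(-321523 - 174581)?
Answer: 330893926440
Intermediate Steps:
(-271971 - 395014)*(-321523 - 174581) = -666985*(-496104) = 330893926440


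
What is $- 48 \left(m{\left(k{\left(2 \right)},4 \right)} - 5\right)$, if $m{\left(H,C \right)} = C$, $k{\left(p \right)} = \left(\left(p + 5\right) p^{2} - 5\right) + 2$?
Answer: $48$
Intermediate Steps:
$k{\left(p \right)} = -3 + p^{2} \left(5 + p\right)$ ($k{\left(p \right)} = \left(\left(5 + p\right) p^{2} - 5\right) + 2 = \left(p^{2} \left(5 + p\right) - 5\right) + 2 = \left(-5 + p^{2} \left(5 + p\right)\right) + 2 = -3 + p^{2} \left(5 + p\right)$)
$- 48 \left(m{\left(k{\left(2 \right)},4 \right)} - 5\right) = - 48 \left(4 - 5\right) = \left(-48\right) \left(-1\right) = 48$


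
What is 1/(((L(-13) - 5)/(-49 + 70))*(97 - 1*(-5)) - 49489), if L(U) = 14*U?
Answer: -7/352781 ≈ -1.9842e-5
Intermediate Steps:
1/(((L(-13) - 5)/(-49 + 70))*(97 - 1*(-5)) - 49489) = 1/(((14*(-13) - 5)/(-49 + 70))*(97 - 1*(-5)) - 49489) = 1/(((-182 - 5)/21)*(97 + 5) - 49489) = 1/(-187*1/21*102 - 49489) = 1/(-187/21*102 - 49489) = 1/(-6358/7 - 49489) = 1/(-352781/7) = -7/352781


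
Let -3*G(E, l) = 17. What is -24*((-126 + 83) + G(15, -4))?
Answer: 1168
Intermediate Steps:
G(E, l) = -17/3 (G(E, l) = -1/3*17 = -17/3)
-24*((-126 + 83) + G(15, -4)) = -24*((-126 + 83) - 17/3) = -24*(-43 - 17/3) = -24*(-146/3) = 1168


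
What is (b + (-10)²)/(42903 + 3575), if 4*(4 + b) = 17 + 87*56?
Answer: 5273/185912 ≈ 0.028363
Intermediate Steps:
b = 4873/4 (b = -4 + (17 + 87*56)/4 = -4 + (17 + 4872)/4 = -4 + (¼)*4889 = -4 + 4889/4 = 4873/4 ≈ 1218.3)
(b + (-10)²)/(42903 + 3575) = (4873/4 + (-10)²)/(42903 + 3575) = (4873/4 + 100)/46478 = (5273/4)*(1/46478) = 5273/185912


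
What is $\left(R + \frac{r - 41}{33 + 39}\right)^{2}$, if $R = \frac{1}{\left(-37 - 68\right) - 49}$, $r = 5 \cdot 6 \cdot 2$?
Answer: $\frac{2036329}{30735936} \approx 0.066252$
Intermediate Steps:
$r = 60$ ($r = 30 \cdot 2 = 60$)
$R = - \frac{1}{154}$ ($R = \frac{1}{\left(-37 - 68\right) - 49} = \frac{1}{-105 - 49} = \frac{1}{-154} = - \frac{1}{154} \approx -0.0064935$)
$\left(R + \frac{r - 41}{33 + 39}\right)^{2} = \left(- \frac{1}{154} + \frac{60 - 41}{33 + 39}\right)^{2} = \left(- \frac{1}{154} + \frac{19}{72}\right)^{2} = \left(\frac{1427}{5544}\right)^{2} = \frac{2036329}{30735936}$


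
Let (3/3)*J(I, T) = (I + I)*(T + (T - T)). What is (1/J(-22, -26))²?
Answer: 1/1308736 ≈ 7.6410e-7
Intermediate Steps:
J(I, T) = 2*I*T (J(I, T) = (I + I)*(T + (T - T)) = (2*I)*(T + 0) = (2*I)*T = 2*I*T)
(1/J(-22, -26))² = (1/(2*(-22)*(-26)))² = (1/1144)² = 1/1308736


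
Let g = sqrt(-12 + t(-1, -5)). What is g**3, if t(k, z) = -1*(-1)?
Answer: -11*I*sqrt(11) ≈ -36.483*I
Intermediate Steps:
t(k, z) = 1
g = I*sqrt(11) (g = sqrt(-12 + 1) = sqrt(-11) = I*sqrt(11) ≈ 3.3166*I)
g**3 = (I*sqrt(11))**3 = -11*I*sqrt(11)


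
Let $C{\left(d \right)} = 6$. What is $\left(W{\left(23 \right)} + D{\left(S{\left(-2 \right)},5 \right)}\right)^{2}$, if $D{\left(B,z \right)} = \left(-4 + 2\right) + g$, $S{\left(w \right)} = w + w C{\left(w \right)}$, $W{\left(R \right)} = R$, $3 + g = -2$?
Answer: $256$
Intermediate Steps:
$g = -5$ ($g = -3 - 2 = -5$)
$S{\left(w \right)} = 7 w$ ($S{\left(w \right)} = w + w 6 = w + 6 w = 7 w$)
$D{\left(B,z \right)} = -7$ ($D{\left(B,z \right)} = \left(-4 + 2\right) - 5 = -2 - 5 = -7$)
$\left(W{\left(23 \right)} + D{\left(S{\left(-2 \right)},5 \right)}\right)^{2} = \left(23 - 7\right)^{2} = 16^{2} = 256$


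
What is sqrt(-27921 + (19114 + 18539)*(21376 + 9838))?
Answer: 9*sqrt(14509541) ≈ 34282.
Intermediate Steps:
sqrt(-27921 + (19114 + 18539)*(21376 + 9838)) = sqrt(-27921 + 37653*31214) = sqrt(-27921 + 1175300742) = sqrt(1175272821) = 9*sqrt(14509541)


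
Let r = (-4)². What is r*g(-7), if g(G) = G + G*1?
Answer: -224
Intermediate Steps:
r = 16
g(G) = 2*G (g(G) = G + G = 2*G)
r*g(-7) = 16*(2*(-7)) = 16*(-14) = -224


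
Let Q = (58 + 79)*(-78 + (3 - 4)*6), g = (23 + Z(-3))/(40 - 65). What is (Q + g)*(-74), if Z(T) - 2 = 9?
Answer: 21292316/25 ≈ 8.5169e+5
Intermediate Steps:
Z(T) = 11 (Z(T) = 2 + 9 = 11)
g = -34/25 (g = (23 + 11)/(40 - 65) = 34/(-25) = 34*(-1/25) = -34/25 ≈ -1.3600)
Q = -11508 (Q = 137*(-78 - 1*6) = 137*(-78 - 6) = 137*(-84) = -11508)
(Q + g)*(-74) = (-11508 - 34/25)*(-74) = -287734/25*(-74) = 21292316/25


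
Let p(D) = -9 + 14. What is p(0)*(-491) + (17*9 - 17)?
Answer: -2319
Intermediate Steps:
p(D) = 5
p(0)*(-491) + (17*9 - 17) = 5*(-491) + (17*9 - 17) = -2455 + (153 - 17) = -2455 + 136 = -2319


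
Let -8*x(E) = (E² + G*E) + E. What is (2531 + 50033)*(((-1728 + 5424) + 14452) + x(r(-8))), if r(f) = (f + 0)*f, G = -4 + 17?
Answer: 921131536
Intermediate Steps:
G = 13
r(f) = f² (r(f) = f*f = f²)
x(E) = -7*E/4 - E²/8 (x(E) = -((E² + 13*E) + E)/8 = -(E² + 14*E)/8 = -7*E/4 - E²/8)
(2531 + 50033)*(((-1728 + 5424) + 14452) + x(r(-8))) = (2531 + 50033)*(((-1728 + 5424) + 14452) - ⅛*(-8)²*(14 + (-8)²)) = 52564*((3696 + 14452) - ⅛*64*(14 + 64)) = 52564*(18148 - ⅛*64*78) = 52564*(18148 - 624) = 52564*17524 = 921131536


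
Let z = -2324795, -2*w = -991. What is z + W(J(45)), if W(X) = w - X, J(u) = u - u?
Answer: -4648599/2 ≈ -2.3243e+6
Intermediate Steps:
w = 991/2 (w = -1/2*(-991) = 991/2 ≈ 495.50)
J(u) = 0
W(X) = 991/2 - X
z + W(J(45)) = -2324795 + (991/2 - 1*0) = -2324795 + (991/2 + 0) = -2324795 + 991/2 = -4648599/2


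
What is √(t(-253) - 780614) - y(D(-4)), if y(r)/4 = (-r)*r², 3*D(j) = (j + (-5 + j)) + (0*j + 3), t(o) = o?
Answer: -4000/27 + 3*I*√86763 ≈ -148.15 + 883.67*I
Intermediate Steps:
D(j) = -⅔ + 2*j/3 (D(j) = ((j + (-5 + j)) + (0*j + 3))/3 = ((-5 + 2*j) + (0 + 3))/3 = ((-5 + 2*j) + 3)/3 = (-2 + 2*j)/3 = -⅔ + 2*j/3)
y(r) = -4*r³ (y(r) = 4*((-r)*r²) = 4*(-r³) = -4*r³)
√(t(-253) - 780614) - y(D(-4)) = √(-253 - 780614) - (-4)*(-⅔ + (⅔)*(-4))³ = √(-780867) - (-4)*(-⅔ - 8/3)³ = 3*I*√86763 - (-4)*(-10/3)³ = 3*I*√86763 - (-4)*(-1000)/27 = 3*I*√86763 - 1*4000/27 = 3*I*√86763 - 4000/27 = -4000/27 + 3*I*√86763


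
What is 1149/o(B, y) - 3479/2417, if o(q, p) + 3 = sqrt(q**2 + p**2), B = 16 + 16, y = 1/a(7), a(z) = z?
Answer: 235207007/120211912 + 8043*sqrt(50177)/49736 ≈ 38.181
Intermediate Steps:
y = 1/7 ≈ 0.14286
B = 32
o(q, p) = -3 + sqrt(p**2 + q**2) (o(q, p) = -3 + sqrt(q**2 + p**2) = -3 + sqrt(p**2 + q**2))
1149/o(B, y) - 3479/2417 = 1149/(-3 + sqrt((1/7)**2 + 32**2)) - 3479/2417 = 1149/(-3 + sqrt(1/49 + 1024)) - 3479*1/2417 = 1149/(-3 + sqrt(50177/49)) - 3479/2417 = 1149/(-3 + sqrt(50177)/7) - 3479/2417 = -3479/2417 + 1149/(-3 + sqrt(50177)/7)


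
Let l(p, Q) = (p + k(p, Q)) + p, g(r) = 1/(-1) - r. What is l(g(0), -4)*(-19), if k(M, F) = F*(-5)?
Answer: -342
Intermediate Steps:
k(M, F) = -5*F
g(r) = -1 - r
l(p, Q) = -5*Q + 2*p (l(p, Q) = (p - 5*Q) + p = -5*Q + 2*p)
l(g(0), -4)*(-19) = (-5*(-4) + 2*(-1 - 1*0))*(-19) = (20 + 2*(-1 + 0))*(-19) = (20 + 2*(-1))*(-19) = (20 - 2)*(-19) = 18*(-19) = -342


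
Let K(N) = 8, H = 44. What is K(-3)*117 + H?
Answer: 980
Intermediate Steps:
K(-3)*117 + H = 8*117 + 44 = 936 + 44 = 980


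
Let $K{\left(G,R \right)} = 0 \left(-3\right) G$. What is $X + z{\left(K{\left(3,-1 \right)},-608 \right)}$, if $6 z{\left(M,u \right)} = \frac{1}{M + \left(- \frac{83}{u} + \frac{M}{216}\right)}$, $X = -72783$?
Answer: $- \frac{18122663}{249} \approx -72782.0$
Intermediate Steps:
$K{\left(G,R \right)} = 0$ ($K{\left(G,R \right)} = 0 G = 0$)
$z{\left(M,u \right)} = \frac{1}{6 \left(- \frac{83}{u} + \frac{217 M}{216}\right)}$ ($z{\left(M,u \right)} = \frac{1}{6 \left(M + \left(- \frac{83}{u} + \frac{M}{216}\right)\right)} = \frac{1}{6 \left(- \frac{83}{u} + \frac{217 M}{216}\right)}$)
$X + z{\left(K{\left(3,-1 \right)},-608 \right)} = -72783 + 36 \left(-608\right) \frac{1}{-17928 + 217 \cdot 0 \left(-608\right)} = -72783 + 36 \left(-608\right) \frac{1}{-17928 + 0} = -72783 + 36 \left(-608\right) \frac{1}{-17928} = -72783 + 36 \left(-608\right) \left(- \frac{1}{17928}\right) = -72783 + \frac{304}{249} = - \frac{18122663}{249}$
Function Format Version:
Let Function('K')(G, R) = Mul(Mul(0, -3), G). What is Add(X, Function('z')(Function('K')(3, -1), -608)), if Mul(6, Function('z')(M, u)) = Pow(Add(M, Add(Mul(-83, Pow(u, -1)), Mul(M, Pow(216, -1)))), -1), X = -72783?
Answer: Rational(-18122663, 249) ≈ -72782.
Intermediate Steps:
Function('K')(G, R) = 0 (Function('K')(G, R) = Mul(0, G) = 0)
Function('z')(M, u) = Mul(Rational(1, 6), Pow(Add(Mul(-83, Pow(u, -1)), Mul(Rational(217, 216), M)), -1)) (Function('z')(M, u) = Mul(Rational(1, 6), Pow(Add(M, Add(Mul(-83, Pow(u, -1)), Mul(M, Pow(216, -1)))), -1)) = Mul(Rational(1, 6), Pow(Add(M, Add(Mul(-83, Pow(u, -1)), Mul(M, Rational(1, 216)))), -1)) = Mul(Rational(1, 6), Pow(Add(M, Add(Mul(-83, Pow(u, -1)), Mul(Rational(1, 216), M))), -1)) = Mul(Rational(1, 6), Pow(Add(Mul(-83, Pow(u, -1)), Mul(Rational(217, 216), M)), -1)))
Add(X, Function('z')(Function('K')(3, -1), -608)) = Add(-72783, Mul(36, -608, Pow(Add(-17928, Mul(217, 0, -608)), -1))) = Add(-72783, Mul(36, -608, Pow(Add(-17928, 0), -1))) = Add(-72783, Mul(36, -608, Pow(-17928, -1))) = Add(-72783, Mul(36, -608, Rational(-1, 17928))) = Add(-72783, Rational(304, 249)) = Rational(-18122663, 249)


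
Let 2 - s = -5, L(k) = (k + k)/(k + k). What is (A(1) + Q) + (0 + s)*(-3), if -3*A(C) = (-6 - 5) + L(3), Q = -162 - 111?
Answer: -872/3 ≈ -290.67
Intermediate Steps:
L(k) = 1 (L(k) = (2*k)/((2*k)) = (2*k)*(1/(2*k)) = 1)
s = 7 (s = 2 - 1*(-5) = 2 + 5 = 7)
Q = -273
A(C) = 10/3 (A(C) = -((-6 - 5) + 1)/3 = -(-11 + 1)/3 = -⅓*(-10) = 10/3)
(A(1) + Q) + (0 + s)*(-3) = (10/3 - 273) + (0 + 7)*(-3) = -809/3 + 7*(-3) = -809/3 - 21 = -872/3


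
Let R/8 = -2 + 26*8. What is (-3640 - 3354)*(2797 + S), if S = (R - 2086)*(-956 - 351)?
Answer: -4023389422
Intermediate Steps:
R = 1648 (R = 8*(-2 + 26*8) = 8*(-2 + 208) = 8*206 = 1648)
S = 572466 (S = (1648 - 2086)*(-956 - 351) = -438*(-1307) = 572466)
(-3640 - 3354)*(2797 + S) = (-3640 - 3354)*(2797 + 572466) = -6994*575263 = -4023389422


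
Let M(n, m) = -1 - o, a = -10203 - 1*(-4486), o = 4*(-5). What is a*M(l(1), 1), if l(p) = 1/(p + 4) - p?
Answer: -108623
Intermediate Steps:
o = -20
l(p) = 1/(4 + p) - p
a = -5717 (a = -10203 + 4486 = -5717)
M(n, m) = 19 (M(n, m) = -1 - 1*(-20) = -1 + 20 = 19)
a*M(l(1), 1) = -5717*19 = -108623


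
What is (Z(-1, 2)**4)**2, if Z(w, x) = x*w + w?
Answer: 6561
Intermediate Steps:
Z(w, x) = w + w*x (Z(w, x) = w*x + w = w + w*x)
(Z(-1, 2)**4)**2 = ((-(1 + 2))**4)**2 = ((-1*3)**4)**2 = ((-3)**4)**2 = 81**2 = 6561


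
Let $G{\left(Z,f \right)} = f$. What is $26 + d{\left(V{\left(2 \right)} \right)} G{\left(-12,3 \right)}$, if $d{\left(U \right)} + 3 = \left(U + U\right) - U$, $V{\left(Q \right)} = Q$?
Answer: $23$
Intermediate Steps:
$d{\left(U \right)} = -3 + U$ ($d{\left(U \right)} = -3 + \left(\left(U + U\right) - U\right) = -3 + \left(2 U - U\right) = -3 + U$)
$26 + d{\left(V{\left(2 \right)} \right)} G{\left(-12,3 \right)} = 26 + \left(-3 + 2\right) 3 = 26 - 3 = 23$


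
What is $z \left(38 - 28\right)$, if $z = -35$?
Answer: $-350$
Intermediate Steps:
$z \left(38 - 28\right) = - 35 \left(38 - 28\right) = \left(-35\right) 10 = -350$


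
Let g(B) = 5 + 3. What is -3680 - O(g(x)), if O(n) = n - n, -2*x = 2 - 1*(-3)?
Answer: -3680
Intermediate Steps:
x = -5/2 (x = -(2 - 1*(-3))/2 = -(2 + 3)/2 = -½*5 = -5/2 ≈ -2.5000)
g(B) = 8
O(n) = 0
-3680 - O(g(x)) = -3680 - 1*0 = -3680 + 0 = -3680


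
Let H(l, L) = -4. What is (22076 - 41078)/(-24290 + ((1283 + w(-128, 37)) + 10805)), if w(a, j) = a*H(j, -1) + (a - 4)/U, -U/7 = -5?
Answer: 332535/204641 ≈ 1.6250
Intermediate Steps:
U = 35 (U = -7*(-5) = 35)
w(a, j) = -4/35 - 139*a/35 (w(a, j) = a*(-4) + (a - 4)/35 = -4*a + (-4 + a)*(1/35) = -4*a + (-4/35 + a/35) = -4/35 - 139*a/35)
(22076 - 41078)/(-24290 + ((1283 + w(-128, 37)) + 10805)) = (22076 - 41078)/(-24290 + ((1283 + (-4/35 - 139/35*(-128))) + 10805)) = -19002/(-24290 + ((1283 + (-4/35 + 17792/35)) + 10805)) = -19002/(-24290 + ((1283 + 17788/35) + 10805)) = -19002/(-24290 + (62693/35 + 10805)) = -19002/(-24290 + 440868/35) = -19002/(-409282/35) = -19002*(-35/409282) = 332535/204641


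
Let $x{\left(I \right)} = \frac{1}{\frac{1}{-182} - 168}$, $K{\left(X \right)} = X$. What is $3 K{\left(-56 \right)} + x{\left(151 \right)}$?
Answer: $- \frac{5137118}{30577} \approx -168.01$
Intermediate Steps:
$x{\left(I \right)} = - \frac{182}{30577}$ ($x{\left(I \right)} = \frac{1}{- \frac{1}{182} - 168} = \frac{1}{- \frac{30577}{182}} = - \frac{182}{30577}$)
$3 K{\left(-56 \right)} + x{\left(151 \right)} = 3 \left(-56\right) - \frac{182}{30577} = -168 - \frac{182}{30577} = - \frac{5137118}{30577}$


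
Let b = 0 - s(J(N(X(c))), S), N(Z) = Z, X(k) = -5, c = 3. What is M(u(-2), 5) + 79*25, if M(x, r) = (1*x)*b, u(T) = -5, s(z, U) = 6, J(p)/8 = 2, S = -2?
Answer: 2005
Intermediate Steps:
J(p) = 16 (J(p) = 8*2 = 16)
b = -6 (b = 0 - 1*6 = 0 - 6 = -6)
M(x, r) = -6*x (M(x, r) = (1*x)*(-6) = x*(-6) = -6*x)
M(u(-2), 5) + 79*25 = -6*(-5) + 79*25 = 30 + 1975 = 2005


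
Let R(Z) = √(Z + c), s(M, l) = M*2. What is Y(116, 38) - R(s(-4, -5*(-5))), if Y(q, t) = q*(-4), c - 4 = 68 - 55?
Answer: -467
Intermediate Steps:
c = 17 (c = 4 + (68 - 55) = 4 + 13 = 17)
s(M, l) = 2*M
Y(q, t) = -4*q
R(Z) = √(17 + Z) (R(Z) = √(Z + 17) = √(17 + Z))
Y(116, 38) - R(s(-4, -5*(-5))) = -4*116 - √(17 + 2*(-4)) = -464 - √(17 - 8) = -464 - √9 = -464 - 1*3 = -464 - 3 = -467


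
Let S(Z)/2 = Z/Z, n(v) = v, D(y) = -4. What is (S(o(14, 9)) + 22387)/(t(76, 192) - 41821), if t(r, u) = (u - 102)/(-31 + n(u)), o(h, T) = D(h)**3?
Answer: -3604629/6733091 ≈ -0.53536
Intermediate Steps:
o(h, T) = -64 (o(h, T) = (-4)**3 = -64)
S(Z) = 2 (S(Z) = 2*(Z/Z) = 2*1 = 2)
t(r, u) = (-102 + u)/(-31 + u) (t(r, u) = (u - 102)/(-31 + u) = (-102 + u)/(-31 + u))
(S(o(14, 9)) + 22387)/(t(76, 192) - 41821) = (2 + 22387)/((-102 + 192)/(-31 + 192) - 41821) = 22389/(90/161 - 41821) = 22389/(-6733091/161) = 22389*(-161/6733091) = -3604629/6733091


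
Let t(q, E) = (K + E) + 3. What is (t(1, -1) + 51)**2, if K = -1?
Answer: 2704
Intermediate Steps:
t(q, E) = 2 + E (t(q, E) = (-1 + E) + 3 = 2 + E)
(t(1, -1) + 51)**2 = ((2 - 1) + 51)**2 = (1 + 51)**2 = 52**2 = 2704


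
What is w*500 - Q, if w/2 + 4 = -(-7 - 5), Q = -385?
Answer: 8385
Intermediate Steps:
w = 16 (w = -8 + 2*(-(-7 - 5)) = -8 + 2*(-1*(-12)) = -8 + 2*12 = -8 + 24 = 16)
w*500 - Q = 16*500 - 1*(-385) = 8000 + 385 = 8385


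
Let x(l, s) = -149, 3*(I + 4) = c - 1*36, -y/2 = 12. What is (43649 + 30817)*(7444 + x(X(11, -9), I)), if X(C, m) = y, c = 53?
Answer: 543229470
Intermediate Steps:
y = -24 (y = -2*12 = -24)
I = 5/3 (I = -4 + (53 - 1*36)/3 = -4 + (53 - 36)/3 = -4 + (1/3)*17 = -4 + 17/3 = 5/3 ≈ 1.6667)
X(C, m) = -24
(43649 + 30817)*(7444 + x(X(11, -9), I)) = (43649 + 30817)*(7444 - 149) = 74466*7295 = 543229470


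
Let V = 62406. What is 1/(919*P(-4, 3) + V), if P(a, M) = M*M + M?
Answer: 1/73434 ≈ 1.3618e-5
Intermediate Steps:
P(a, M) = M + M² (P(a, M) = M² + M = M + M²)
1/(919*P(-4, 3) + V) = 1/(919*(3*(1 + 3)) + 62406) = 1/(919*(3*4) + 62406) = 1/(919*12 + 62406) = 1/(11028 + 62406) = 1/73434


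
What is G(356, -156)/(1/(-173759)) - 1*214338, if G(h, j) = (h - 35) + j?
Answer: -28884573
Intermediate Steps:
G(h, j) = -35 + h + j (G(h, j) = (-35 + h) + j = -35 + h + j)
G(356, -156)/(1/(-173759)) - 1*214338 = (-35 + 356 - 156)/(1/(-173759)) - 1*214338 = 165/(-1/173759) - 214338 = 165*(-173759) - 214338 = -28670235 - 214338 = -28884573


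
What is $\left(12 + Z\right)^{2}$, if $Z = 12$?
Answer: $576$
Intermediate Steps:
$\left(12 + Z\right)^{2} = \left(12 + 12\right)^{2} = 24^{2} = 576$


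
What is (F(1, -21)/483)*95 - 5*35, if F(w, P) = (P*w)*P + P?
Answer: -2125/23 ≈ -92.391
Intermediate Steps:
F(w, P) = P + w*P**2 (F(w, P) = w*P**2 + P = P + w*P**2)
(F(1, -21)/483)*95 - 5*35 = (-21*(1 - 21*1)/483)*95 - 5*35 = (-21*(1 - 21)*(1/483))*95 - 175 = (-21*(-20)*(1/483))*95 - 175 = (420*(1/483))*95 - 175 = (20/23)*95 - 175 = 1900/23 - 175 = -2125/23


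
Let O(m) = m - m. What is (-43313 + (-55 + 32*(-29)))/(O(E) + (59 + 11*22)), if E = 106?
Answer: -6328/43 ≈ -147.16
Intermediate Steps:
O(m) = 0
(-43313 + (-55 + 32*(-29)))/(O(E) + (59 + 11*22)) = (-43313 + (-55 + 32*(-29)))/(0 + (59 + 11*22)) = (-43313 + (-55 - 928))/(0 + (59 + 242)) = (-43313 - 983)/(0 + 301) = -44296/301 = -44296*1/301 = -6328/43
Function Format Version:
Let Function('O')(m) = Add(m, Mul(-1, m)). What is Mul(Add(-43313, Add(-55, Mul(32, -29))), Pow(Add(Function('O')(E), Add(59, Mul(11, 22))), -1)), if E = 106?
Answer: Rational(-6328, 43) ≈ -147.16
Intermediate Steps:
Function('O')(m) = 0
Mul(Add(-43313, Add(-55, Mul(32, -29))), Pow(Add(Function('O')(E), Add(59, Mul(11, 22))), -1)) = Mul(Add(-43313, Add(-55, Mul(32, -29))), Pow(Add(0, Add(59, Mul(11, 22))), -1)) = Mul(Add(-43313, Add(-55, -928)), Pow(Add(0, Add(59, 242)), -1)) = Mul(Add(-43313, -983), Pow(Add(0, 301), -1)) = Mul(-44296, Pow(301, -1)) = Mul(-44296, Rational(1, 301)) = Rational(-6328, 43)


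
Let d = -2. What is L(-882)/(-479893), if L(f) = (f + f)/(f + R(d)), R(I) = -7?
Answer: -252/60946411 ≈ -4.1348e-6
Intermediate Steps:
L(f) = 2*f/(-7 + f) (L(f) = (f + f)/(f - 7) = (2*f)/(-7 + f) = 2*f/(-7 + f))
L(-882)/(-479893) = (2*(-882)/(-7 - 882))/(-479893) = (2*(-882)/(-889))*(-1/479893) = (2*(-882)*(-1/889))*(-1/479893) = (252/127)*(-1/479893) = -252/60946411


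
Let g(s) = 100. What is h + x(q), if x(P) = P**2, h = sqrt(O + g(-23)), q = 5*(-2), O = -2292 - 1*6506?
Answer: 100 + I*sqrt(8698) ≈ 100.0 + 93.263*I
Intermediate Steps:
O = -8798 (O = -2292 - 6506 = -8798)
q = -10
h = I*sqrt(8698) (h = sqrt(-8798 + 100) = sqrt(-8698) = I*sqrt(8698) ≈ 93.263*I)
h + x(q) = I*sqrt(8698) + (-10)**2 = I*sqrt(8698) + 100 = 100 + I*sqrt(8698)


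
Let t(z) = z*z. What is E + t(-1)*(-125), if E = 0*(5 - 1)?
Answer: -125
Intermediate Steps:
t(z) = z²
E = 0 (E = 0*4 = 0)
E + t(-1)*(-125) = 0 + (-1)²*(-125) = 0 + 1*(-125) = 0 - 125 = -125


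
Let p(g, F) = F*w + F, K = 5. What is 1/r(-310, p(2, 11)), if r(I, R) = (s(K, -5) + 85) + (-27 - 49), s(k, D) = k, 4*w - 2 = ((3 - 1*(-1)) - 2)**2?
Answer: 1/14 ≈ 0.071429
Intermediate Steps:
w = 3/2 (w = 1/2 + ((3 - 1*(-1)) - 2)**2/4 = 1/2 + ((3 + 1) - 2)**2/4 = 1/2 + (4 - 2)**2/4 = 1/2 + (1/4)*2**2 = 1/2 + (1/4)*4 = 1/2 + 1 = 3/2 ≈ 1.5000)
p(g, F) = 5*F/2 (p(g, F) = F*(3/2) + F = 3*F/2 + F = 5*F/2)
r(I, R) = 14 (r(I, R) = (5 + 85) + (-27 - 49) = 90 - 76 = 14)
1/r(-310, p(2, 11)) = 1/14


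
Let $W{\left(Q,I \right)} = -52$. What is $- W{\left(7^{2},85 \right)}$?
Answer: $52$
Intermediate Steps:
$- W{\left(7^{2},85 \right)} = \left(-1\right) \left(-52\right) = 52$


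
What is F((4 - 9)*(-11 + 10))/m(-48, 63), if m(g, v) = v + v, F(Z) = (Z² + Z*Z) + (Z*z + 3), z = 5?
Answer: 13/21 ≈ 0.61905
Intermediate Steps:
F(Z) = 3 + 2*Z² + 5*Z (F(Z) = (Z² + Z*Z) + (Z*5 + 3) = (Z² + Z²) + (5*Z + 3) = 2*Z² + (3 + 5*Z) = 3 + 2*Z² + 5*Z)
m(g, v) = 2*v
F((4 - 9)*(-11 + 10))/m(-48, 63) = (3 + 2*((4 - 9)*(-11 + 10))² + 5*((4 - 9)*(-11 + 10)))/((2*63)) = (3 + 2*(-5*(-1))² + 5*(-5*(-1)))/126 = (3 + 2*5² + 5*5)*(1/126) = (3 + 2*25 + 25)*(1/126) = (3 + 50 + 25)*(1/126) = 78*(1/126) = 13/21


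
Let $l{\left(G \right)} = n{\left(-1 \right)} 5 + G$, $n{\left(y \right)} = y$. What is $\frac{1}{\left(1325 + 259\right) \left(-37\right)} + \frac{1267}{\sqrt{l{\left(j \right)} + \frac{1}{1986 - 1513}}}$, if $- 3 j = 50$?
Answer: $- \frac{1}{58608} - \frac{1267 i \sqrt{43622898}}{30742} \approx -1.7063 \cdot 10^{-5} - 272.21 i$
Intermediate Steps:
$j = - \frac{50}{3}$ ($j = \left(- \frac{1}{3}\right) 50 = - \frac{50}{3} \approx -16.667$)
$l{\left(G \right)} = -5 + G$ ($l{\left(G \right)} = \left(-1\right) 5 + G = -5 + G$)
$\frac{1}{\left(1325 + 259\right) \left(-37\right)} + \frac{1267}{\sqrt{l{\left(j \right)} + \frac{1}{1986 - 1513}}} = \frac{1}{\left(1325 + 259\right) \left(-37\right)} + \frac{1267}{\sqrt{\left(-5 - \frac{50}{3}\right) + \frac{1}{1986 - 1513}}} = \frac{1}{1584} \left(- \frac{1}{37}\right) + \frac{1267}{\sqrt{- \frac{65}{3} + \frac{1}{473}}} = - \frac{1}{58608} + \frac{1267}{\sqrt{- \frac{30742}{1419}}} = - \frac{1}{58608} + \frac{1267}{\frac{1}{1419} i \sqrt{43622898}} = - \frac{1}{58608} + 1267 \left(- \frac{i \sqrt{43622898}}{30742}\right) = - \frac{1}{58608} - \frac{1267 i \sqrt{43622898}}{30742}$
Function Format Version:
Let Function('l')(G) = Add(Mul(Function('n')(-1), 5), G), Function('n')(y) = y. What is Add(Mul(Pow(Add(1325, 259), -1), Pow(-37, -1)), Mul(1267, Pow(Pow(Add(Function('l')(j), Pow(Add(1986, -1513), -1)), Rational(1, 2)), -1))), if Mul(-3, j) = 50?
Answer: Add(Rational(-1, 58608), Mul(Rational(-1267, 30742), I, Pow(43622898, Rational(1, 2)))) ≈ Add(-1.7063e-5, Mul(-272.21, I))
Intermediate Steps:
j = Rational(-50, 3) (j = Mul(Rational(-1, 3), 50) = Rational(-50, 3) ≈ -16.667)
Function('l')(G) = Add(-5, G) (Function('l')(G) = Add(Mul(-1, 5), G) = Add(-5, G))
Add(Mul(Pow(Add(1325, 259), -1), Pow(-37, -1)), Mul(1267, Pow(Pow(Add(Function('l')(j), Pow(Add(1986, -1513), -1)), Rational(1, 2)), -1))) = Add(Mul(Pow(Add(1325, 259), -1), Pow(-37, -1)), Mul(1267, Pow(Pow(Add(Add(-5, Rational(-50, 3)), Pow(Add(1986, -1513), -1)), Rational(1, 2)), -1))) = Add(Mul(Pow(1584, -1), Rational(-1, 37)), Mul(1267, Pow(Pow(Add(Rational(-65, 3), Pow(473, -1)), Rational(1, 2)), -1))) = Add(Mul(Rational(1, 1584), Rational(-1, 37)), Mul(1267, Pow(Pow(Add(Rational(-65, 3), Rational(1, 473)), Rational(1, 2)), -1))) = Add(Rational(-1, 58608), Mul(1267, Pow(Pow(Rational(-30742, 1419), Rational(1, 2)), -1))) = Add(Rational(-1, 58608), Mul(1267, Pow(Mul(Rational(1, 1419), I, Pow(43622898, Rational(1, 2))), -1))) = Add(Rational(-1, 58608), Mul(1267, Mul(Rational(-1, 30742), I, Pow(43622898, Rational(1, 2))))) = Add(Rational(-1, 58608), Mul(Rational(-1267, 30742), I, Pow(43622898, Rational(1, 2))))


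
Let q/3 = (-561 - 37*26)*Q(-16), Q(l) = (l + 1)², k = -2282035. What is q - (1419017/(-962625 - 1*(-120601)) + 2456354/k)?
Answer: -1975373761178010909/1921528238840 ≈ -1.0280e+6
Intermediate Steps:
Q(l) = (1 + l)²
q = -1028025 (q = 3*((-561 - 37*26)*(1 - 16)²) = 3*((-561 - 962)*(-15)²) = 3*(-1523*225) = 3*(-342675) = -1028025)
q - (1419017/(-962625 - 1*(-120601)) + 2456354/k) = -1028025 - (1419017/(-962625 - 1*(-120601)) + 2456354/(-2282035)) = -1028025 - (1419017/(-962625 + 120601) + 2456354*(-1/2282035)) = -1028025 - (1419017/(-842024) - 2456354/2282035) = -1028025 - (1419017*(-1/842024) - 2456354/2282035) = -1028025 - (-1419017/842024 - 2456354/2282035) = -1028025 - 1*(-5306555480091/1921528238840) = -1028025 + 5306555480091/1921528238840 = -1975373761178010909/1921528238840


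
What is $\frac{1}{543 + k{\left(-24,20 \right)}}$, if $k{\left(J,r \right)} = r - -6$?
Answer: $\frac{1}{569} \approx 0.0017575$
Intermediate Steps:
$k{\left(J,r \right)} = 6 + r$ ($k{\left(J,r \right)} = r + 6 = 6 + r$)
$\frac{1}{543 + k{\left(-24,20 \right)}} = \frac{1}{543 + \left(6 + 20\right)} = \frac{1}{543 + 26} = \frac{1}{569}$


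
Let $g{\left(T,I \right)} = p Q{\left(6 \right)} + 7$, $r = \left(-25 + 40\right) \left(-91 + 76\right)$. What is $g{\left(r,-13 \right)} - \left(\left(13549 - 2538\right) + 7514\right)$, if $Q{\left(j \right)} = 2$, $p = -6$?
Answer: $-18530$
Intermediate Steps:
$r = -225$ ($r = 15 \left(-15\right) = -225$)
$g{\left(T,I \right)} = -5$ ($g{\left(T,I \right)} = \left(-6\right) 2 + 7 = -12 + 7 = -5$)
$g{\left(r,-13 \right)} - \left(\left(13549 - 2538\right) + 7514\right) = -5 - \left(\left(13549 - 2538\right) + 7514\right) = -5 - \left(11011 + 7514\right) = -5 - 18525 = -18530$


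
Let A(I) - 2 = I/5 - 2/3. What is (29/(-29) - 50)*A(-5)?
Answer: -17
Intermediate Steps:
A(I) = 4/3 + I/5 (A(I) = 2 + (I/5 - 2/3) = 2 + (I*(⅕) - 2*⅓) = 2 + (I/5 - ⅔) = 2 + (-⅔ + I/5) = 4/3 + I/5)
(29/(-29) - 50)*A(-5) = (29/(-29) - 50)*(4/3 + (⅕)*(-5)) = (29*(-1/29) - 50)*(4/3 - 1) = (-1 - 50)*(⅓) = -51*⅓ = -17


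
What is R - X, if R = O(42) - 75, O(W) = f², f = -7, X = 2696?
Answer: -2722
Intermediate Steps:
O(W) = 49 (O(W) = (-7)² = 49)
R = -26 (R = 49 - 75 = -26)
R - X = -26 - 1*2696 = -26 - 2696 = -2722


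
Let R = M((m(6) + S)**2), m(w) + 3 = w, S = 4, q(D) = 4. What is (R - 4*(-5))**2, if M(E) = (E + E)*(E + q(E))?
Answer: 27185796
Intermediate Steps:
m(w) = -3 + w
M(E) = 2*E*(4 + E) (M(E) = (E + E)*(E + 4) = (2*E)*(4 + E) = 2*E*(4 + E))
R = 5194 (R = 2*((-3 + 6) + 4)**2*(4 + ((-3 + 6) + 4)**2) = 2*(3 + 4)**2*(4 + (3 + 4)**2) = 2*7**2*(4 + 7**2) = 2*49*(4 + 49) = 2*49*53 = 5194)
(R - 4*(-5))**2 = (5194 - 4*(-5))**2 = (5194 + 20)**2 = 5214**2 = 27185796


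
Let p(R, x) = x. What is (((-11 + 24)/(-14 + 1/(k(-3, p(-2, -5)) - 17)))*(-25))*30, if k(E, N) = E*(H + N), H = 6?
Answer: 195000/281 ≈ 693.95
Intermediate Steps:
k(E, N) = E*(6 + N)
(((-11 + 24)/(-14 + 1/(k(-3, p(-2, -5)) - 17)))*(-25))*30 = (((-11 + 24)/(-14 + 1/(-3*(6 - 5) - 17)))*(-25))*30 = ((13/(-14 + 1/(-3*1 - 17)))*(-25))*30 = ((13/(-14 + 1/(-3 - 17)))*(-25))*30 = ((13/(-14 + 1/(-20)))*(-25))*30 = ((13/(-14 - 1/20))*(-25))*30 = ((13/(-281/20))*(-25))*30 = ((13*(-20/281))*(-25))*30 = -260/281*(-25)*30 = (6500/281)*30 = 195000/281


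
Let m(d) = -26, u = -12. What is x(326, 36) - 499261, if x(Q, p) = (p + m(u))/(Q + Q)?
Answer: -162759081/326 ≈ -4.9926e+5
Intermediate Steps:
x(Q, p) = (-26 + p)/(2*Q) (x(Q, p) = (p - 26)/(Q + Q) = (-26 + p)/((2*Q)) = (-26 + p)*(1/(2*Q)) = (-26 + p)/(2*Q))
x(326, 36) - 499261 = (½)*(-26 + 36)/326 - 499261 = (½)*(1/326)*10 - 499261 = 5/326 - 499261 = -162759081/326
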